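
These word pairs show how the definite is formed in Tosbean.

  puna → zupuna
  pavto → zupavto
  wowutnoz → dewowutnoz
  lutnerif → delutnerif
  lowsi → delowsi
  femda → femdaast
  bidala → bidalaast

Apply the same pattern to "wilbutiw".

puna and femda both end in -a yet inflect differently (zupuna, femdaast), so the final letter is not what conditions the rule; the first letter is.
"wilbutiw" begins with w-. The one such stem in the data (wowutnoz → dewowutnoz) adds the prefix de-, so the same rule applies.
So wilbutiw → dewilbutiw.

dewilbutiw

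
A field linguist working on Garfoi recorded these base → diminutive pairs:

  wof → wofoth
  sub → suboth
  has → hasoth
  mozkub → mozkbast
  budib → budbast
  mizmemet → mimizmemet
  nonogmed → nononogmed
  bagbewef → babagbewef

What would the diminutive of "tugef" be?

tugfast

"tugef" has 2 vowels. The stems with 2 vowels (mozkub → mozkbast, budib → budbast) delete the last vowel and add -ast.
So tugef → tugfast.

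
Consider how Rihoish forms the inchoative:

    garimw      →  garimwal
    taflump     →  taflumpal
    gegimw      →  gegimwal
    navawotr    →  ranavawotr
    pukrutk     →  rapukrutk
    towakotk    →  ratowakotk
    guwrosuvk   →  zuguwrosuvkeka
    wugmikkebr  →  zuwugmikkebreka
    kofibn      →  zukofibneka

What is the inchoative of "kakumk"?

kakumkal

pukrutk and guwrosuvk both end in -k yet inflect differently (rapukrutk, zuguwrosuvkeka), so the final letter is not what conditions the rule; the second-to-last letter is.
"kakumk" has second-to-last letter 'm'. The stems whose second-to-last letter is 'm' (garimw → garimwal, taflump → taflumpal, gegimw → gegimwal) add -al.
The other patterns: stems whose second-to-last letter is 't' add the prefix ra-; stems whose second-to-last letter is 'b' or 'v' add zu- … -eka around the stem.
So kakumk → kakumkal.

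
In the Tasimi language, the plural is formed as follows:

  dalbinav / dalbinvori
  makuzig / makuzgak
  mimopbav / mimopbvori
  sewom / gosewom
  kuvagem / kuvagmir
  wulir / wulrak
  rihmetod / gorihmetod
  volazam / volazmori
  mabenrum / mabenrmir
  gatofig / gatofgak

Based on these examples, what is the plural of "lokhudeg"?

"lokhudeg" has last vowel 'e'. The one such stem in the data (kuvagem → kuvagmir) deletes the last vowel and adds -ir (as does mabenrum), so the same rule applies.
The other patterns: stems whose last vowel is 'o' add the prefix go-; stems whose last vowel is 'a' delete the last vowel and add -ori; stems whose last vowel is 'i' delete the last vowel and add -ak.
So lokhudeg → lokhudgir.

lokhudgir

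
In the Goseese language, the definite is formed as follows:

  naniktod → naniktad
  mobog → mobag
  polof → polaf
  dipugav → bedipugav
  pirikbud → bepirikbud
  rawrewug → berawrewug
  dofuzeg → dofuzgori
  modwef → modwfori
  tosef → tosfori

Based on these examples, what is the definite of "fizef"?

naniktod and pirikbud both end in -d yet inflect differently (naniktad, bepirikbud), so the final letter is not what conditions the rule; the last vowel is.
"fizef" has last vowel 'e'. The stems whose last vowel is 'e' (dofuzeg → dofuzgori, modwef → modwfori, tosef → tosfori) delete the last vowel and add -ori.
The other patterns: stems whose last vowel is 'o' change the last vowel to 'a'; stems whose last vowel is 'a' or 'u' add the prefix be-.
So fizef → fizfori.

fizfori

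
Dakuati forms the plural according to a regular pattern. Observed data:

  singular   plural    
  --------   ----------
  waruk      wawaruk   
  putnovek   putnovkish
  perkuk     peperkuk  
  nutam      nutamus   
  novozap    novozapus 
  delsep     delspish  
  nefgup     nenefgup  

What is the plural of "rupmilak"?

delsep and novozap both end in -p yet inflect differently (delspish, novozapus), so the final letter is not what conditions the rule; the last vowel is.
"rupmilak" has last vowel 'a'. The stems whose last vowel is 'a' (nutam → nutamus, novozap → novozapus) add -us.
The other patterns: stems whose last vowel is 'e' delete the last vowel and add -ish; stems whose last vowel is 'u' repeat the first consonant+vowel as a prefix.
So rupmilak → rupmilakus.

rupmilakus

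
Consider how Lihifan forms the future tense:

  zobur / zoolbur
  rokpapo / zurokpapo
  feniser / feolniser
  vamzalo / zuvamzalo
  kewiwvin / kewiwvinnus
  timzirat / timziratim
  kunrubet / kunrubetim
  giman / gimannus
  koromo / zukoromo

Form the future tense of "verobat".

timzirat and giman both have last vowel 'a' yet inflect differently (timziratim, gimannus), so the last vowel is not what conditions the rule; the final letter is.
"verobat" ends in -t. The stems ending in -t (kunrubet → kunrubetim, timzirat → timziratim) add -im.
The other patterns: stems ending in -o add the prefix zu-; stems ending in -n double the final consonant and add -us; stems ending in -r insert -ol- after the first vowel.
So verobat → verobatim.

verobatim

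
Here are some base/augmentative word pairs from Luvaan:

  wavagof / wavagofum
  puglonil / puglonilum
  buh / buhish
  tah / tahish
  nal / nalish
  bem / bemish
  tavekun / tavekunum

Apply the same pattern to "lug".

puglonil and nal both end in -l yet inflect differently (puglonilum, nalish), so the final letter is not what conditions the rule; the number of vowels is.
"lug" has 1 vowel. The stems with 1 vowel (buh → buhish, nal → nalish, tah → tahish) add -ish.
So lug → lugish.

lugish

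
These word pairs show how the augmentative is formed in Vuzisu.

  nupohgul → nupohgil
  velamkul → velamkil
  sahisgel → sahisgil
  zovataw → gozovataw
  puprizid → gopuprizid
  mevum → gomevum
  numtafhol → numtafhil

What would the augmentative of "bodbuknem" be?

velamkul and mevum both have last vowel 'u' yet inflect differently (velamkil, gomevum), so the last vowel is not what conditions the rule; the final letter is.
"bodbuknem" ends in -m. The one such stem in the data (mevum → gomevum) adds the prefix go-, so the same rule applies.
The other pattern: stems ending in -l change the last vowel to 'i'.
So bodbuknem → gobodbuknem.

gobodbuknem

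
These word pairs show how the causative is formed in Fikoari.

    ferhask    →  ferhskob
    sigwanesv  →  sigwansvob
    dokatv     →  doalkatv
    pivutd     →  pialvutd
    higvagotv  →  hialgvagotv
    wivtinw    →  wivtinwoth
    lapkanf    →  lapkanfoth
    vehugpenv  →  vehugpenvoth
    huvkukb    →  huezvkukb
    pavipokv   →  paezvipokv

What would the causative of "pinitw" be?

sigwanesv and dokatv both end in -v yet inflect differently (sigwansvob, doalkatv), so the final letter is not what conditions the rule; the second-to-last letter is.
"pinitw" has second-to-last letter 't'. The stems whose second-to-last letter is 't' (dokatv → doalkatv, pivutd → pialvutd, higvagotv → hialgvagotv) insert -al- after the first vowel.
So pinitw → pialnitw.

pialnitw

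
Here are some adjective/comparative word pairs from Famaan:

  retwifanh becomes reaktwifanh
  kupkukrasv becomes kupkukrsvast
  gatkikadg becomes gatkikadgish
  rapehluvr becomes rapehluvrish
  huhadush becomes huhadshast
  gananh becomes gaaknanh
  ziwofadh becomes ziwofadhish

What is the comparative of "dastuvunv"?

"dastuvunv" has second-to-last letter 'n'. The stems whose second-to-last letter is 'n' (retwifanh → reaktwifanh, gananh → gaaknanh) insert -ak- after the first vowel.
The other patterns: stems whose second-to-last letter is 's' delete the last vowel and add -ast; stems whose second-to-last letter is 'd' or 'v' add -ish.
So dastuvunv → daakstuvunv.

daakstuvunv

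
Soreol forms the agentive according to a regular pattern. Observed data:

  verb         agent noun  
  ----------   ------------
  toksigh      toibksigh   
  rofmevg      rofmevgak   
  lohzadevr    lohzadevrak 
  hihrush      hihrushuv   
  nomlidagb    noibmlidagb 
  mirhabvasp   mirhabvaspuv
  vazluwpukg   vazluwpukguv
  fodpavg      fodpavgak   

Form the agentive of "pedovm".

toksigh and hihrush both end in -h yet inflect differently (toibksigh, hihrushuv), so the final letter is not what conditions the rule; the second-to-last letter is.
"pedovm" has second-to-last letter 'v'. The stems whose second-to-last letter is 'v' (fodpavg → fodpavgak, rofmevg → rofmevgak, lohzadevr → lohzadevrak) add -ak.
The other patterns: stems whose second-to-last letter is 'g' insert -ib- after the first vowel; stems whose second-to-last letter is 'k' or 's' add -uv.
So pedovm → pedovmak.

pedovmak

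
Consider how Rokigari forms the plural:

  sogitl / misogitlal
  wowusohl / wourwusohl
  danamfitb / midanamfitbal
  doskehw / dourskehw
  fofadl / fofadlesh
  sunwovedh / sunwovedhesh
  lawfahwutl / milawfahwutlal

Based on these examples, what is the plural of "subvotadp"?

subvotadpesh

wowusohl and lawfahwutl both end in -l yet inflect differently (wourwusohl, milawfahwutlal), so the final letter is not what conditions the rule; the second-to-last letter is.
"subvotadp" has second-to-last letter 'd'. The stems whose second-to-last letter is 'd' (sunwovedh → sunwovedhesh, fofadl → fofadlesh) add -esh.
So subvotadp → subvotadpesh.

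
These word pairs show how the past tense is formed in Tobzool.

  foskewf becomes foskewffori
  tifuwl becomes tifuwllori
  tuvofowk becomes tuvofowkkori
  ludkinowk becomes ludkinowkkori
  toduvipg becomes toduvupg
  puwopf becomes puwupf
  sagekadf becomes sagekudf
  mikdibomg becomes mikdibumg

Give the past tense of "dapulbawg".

dapulbawggori

foskewf and puwopf both end in -f yet inflect differently (foskewffori, puwupf), so the final letter is not what conditions the rule; the second-to-last letter is.
"dapulbawg" has second-to-last letter 'w'. The stems whose second-to-last letter is 'w' (foskewf → foskewffori, tifuwl → tifuwllori, tuvofowk → tuvofowkkori) double the final consonant and add -ori.
The other pattern: stems whose second-to-last letter is 'd', 'm' or 'p' change the last vowel to 'u'.
So dapulbawg → dapulbawggori.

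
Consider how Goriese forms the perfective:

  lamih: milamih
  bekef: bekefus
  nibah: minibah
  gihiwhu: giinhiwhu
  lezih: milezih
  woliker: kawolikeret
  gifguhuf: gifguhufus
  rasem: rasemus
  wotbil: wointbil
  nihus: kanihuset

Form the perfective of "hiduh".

nihus and gifguhuf both have last vowel 'u' yet inflect differently (kanihuset, gifguhufus), so the last vowel is not what conditions the rule; the final letter is.
"hiduh" ends in -h. The stems ending in -h (lezih → milezih, lamih → milamih, nibah → minibah) add the prefix mi-.
The other patterns: stems ending in -r or -s add ka- … -et around the stem; stems ending in -f or -m add -us; stems ending in -l or -u insert -in- after the first vowel.
So hiduh → mihiduh.

mihiduh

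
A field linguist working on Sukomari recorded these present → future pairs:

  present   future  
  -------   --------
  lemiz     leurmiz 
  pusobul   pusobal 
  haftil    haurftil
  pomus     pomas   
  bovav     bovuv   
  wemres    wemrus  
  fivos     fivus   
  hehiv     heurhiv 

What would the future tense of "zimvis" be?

ziurmvis

"zimvis" has last vowel 'i'. The stems whose last vowel is 'i' (haftil → haurftil, lemiz → leurmiz, hehiv → heurhiv) insert -ur- after the first vowel.
So zimvis → ziurmvis.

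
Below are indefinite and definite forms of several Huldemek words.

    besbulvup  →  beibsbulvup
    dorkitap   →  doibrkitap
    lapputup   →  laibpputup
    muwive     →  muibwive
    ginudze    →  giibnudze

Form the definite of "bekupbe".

beibkupbe

Every pair shown (besbulvup → beibsbulvup, dorkitap → doibrkitap, lapputup → laibpputup, …) follows the same rule: insert -ib- after the first vowel.
So bekupbe → beibkupbe.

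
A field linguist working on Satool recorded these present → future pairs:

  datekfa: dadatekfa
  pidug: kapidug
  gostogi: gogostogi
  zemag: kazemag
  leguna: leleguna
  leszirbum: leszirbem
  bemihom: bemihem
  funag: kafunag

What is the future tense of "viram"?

"viram" ends in -m. The stems ending in -m (leszirbum → leszirbem, bemihom → bemihem) change the last vowel to 'e'.
The other patterns: stems ending in -g add the prefix ka-; stems ending in -a or -i repeat the first consonant+vowel as a prefix.
So viram → virem.

virem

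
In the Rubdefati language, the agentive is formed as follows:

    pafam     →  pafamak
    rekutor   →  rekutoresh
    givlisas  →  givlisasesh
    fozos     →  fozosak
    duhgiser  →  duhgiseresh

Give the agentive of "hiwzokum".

hiwzokumesh

givlisas and fozos both end in -s yet inflect differently (givlisasesh, fozosak), so the final letter is not what conditions the rule; the number of vowels is.
"hiwzokum" has 3 vowels. The stems with 3 vowels (givlisas → givlisasesh, duhgiser → duhgiseresh, rekutor → rekutoresh) add -esh.
So hiwzokum → hiwzokumesh.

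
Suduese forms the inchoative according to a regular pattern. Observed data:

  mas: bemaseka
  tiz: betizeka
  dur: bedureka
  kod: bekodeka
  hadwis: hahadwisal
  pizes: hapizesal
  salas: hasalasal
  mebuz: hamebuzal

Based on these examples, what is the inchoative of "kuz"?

bekuzeka

mas and hadwis both end in -s yet inflect differently (bemaseka, hahadwisal), so the final letter is not what conditions the rule; the number of vowels is.
"kuz" has 1 vowel. The stems with 1 vowel (mas → bemaseka, tiz → betizeka, dur → bedureka) add be- … -eka around the stem.
So kuz → bekuzeka.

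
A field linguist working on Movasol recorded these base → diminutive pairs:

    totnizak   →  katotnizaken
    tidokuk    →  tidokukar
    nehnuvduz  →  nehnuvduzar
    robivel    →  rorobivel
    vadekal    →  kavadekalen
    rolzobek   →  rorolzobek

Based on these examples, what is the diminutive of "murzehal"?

kamurzehalen

"murzehal" has last vowel 'a'. The stems whose last vowel is 'a' (totnizak → katotnizaken, vadekal → kavadekalen) add ka- … -en around the stem.
The other patterns: stems whose last vowel is 'u' add -ar; stems whose last vowel is 'e' repeat the first consonant+vowel as a prefix.
So murzehal → kamurzehalen.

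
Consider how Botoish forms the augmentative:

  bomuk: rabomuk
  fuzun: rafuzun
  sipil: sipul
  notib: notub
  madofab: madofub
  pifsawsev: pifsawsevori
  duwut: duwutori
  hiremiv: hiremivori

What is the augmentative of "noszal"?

"noszal" ends in -l. The one such stem in the data (sipil → sipul) changes the last vowel to 'u' (as do notib, madofab), so the same rule applies.
The other patterns: stems ending in -k or -n add the prefix ra-; stems ending in -t or -v add -ori.
So noszal → noszul.

noszul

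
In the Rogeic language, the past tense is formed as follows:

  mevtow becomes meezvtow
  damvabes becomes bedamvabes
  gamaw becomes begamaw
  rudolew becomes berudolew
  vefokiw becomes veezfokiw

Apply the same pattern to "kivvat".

bekivvat

"kivvat" has last vowel 'a'. The one such stem in the data (gamaw → begamaw) adds the prefix be-, so the same rule applies.
The other pattern: stems whose last vowel is 'i' or 'o' insert -ez- after the first vowel.
So kivvat → bekivvat.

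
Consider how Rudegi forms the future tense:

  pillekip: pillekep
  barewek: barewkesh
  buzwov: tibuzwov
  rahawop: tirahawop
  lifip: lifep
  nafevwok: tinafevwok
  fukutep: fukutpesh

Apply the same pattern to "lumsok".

barewek and nafevwok both end in -k yet inflect differently (barewkesh, tinafevwok), so the final letter is not what conditions the rule; the last vowel is.
"lumsok" has last vowel 'o'. The stems whose last vowel is 'o' (nafevwok → tinafevwok, rahawop → tirahawop, buzwov → tibuzwov) add the prefix ti-.
So lumsok → tilumsok.

tilumsok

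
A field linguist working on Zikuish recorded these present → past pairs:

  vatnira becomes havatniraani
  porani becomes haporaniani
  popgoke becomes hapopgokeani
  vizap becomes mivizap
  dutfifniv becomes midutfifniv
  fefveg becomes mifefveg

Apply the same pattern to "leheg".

vatnira and vizap both have last vowel 'a' yet inflect differently (havatniraani, mivizap), so the last vowel is not what conditions the rule; whether the stem ends in a vowel or a consonant is.
"leheg" ends in a consonant. The stems ending in a consonant (vizap → mivizap, dutfifniv → midutfifniv, fefveg → mifefveg) add the prefix mi-.
The other pattern: stems ending in a vowel add ha- … -ani around the stem.
So leheg → mileheg.

mileheg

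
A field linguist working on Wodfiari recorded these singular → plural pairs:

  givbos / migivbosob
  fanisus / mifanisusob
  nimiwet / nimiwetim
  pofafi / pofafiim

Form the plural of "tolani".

tolaniim

fanisus and nimiwet both have 3 vowels yet inflect differently (mifanisusob, nimiwetim), so the number of vowels is not what conditions the rule; the final letter is.
"tolani" ends in -i. The one such stem in the data (pofafi → pofafiim) adds -im, so the same rule applies.
The other pattern: stems ending in -s add mi- … -ob around the stem.
So tolani → tolaniim.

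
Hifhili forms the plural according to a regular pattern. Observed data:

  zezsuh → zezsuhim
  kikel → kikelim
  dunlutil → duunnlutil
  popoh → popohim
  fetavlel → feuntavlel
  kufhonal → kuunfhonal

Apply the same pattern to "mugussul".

muungussul

kikel and dunlutil both end in -l yet inflect differently (kikelim, duunnlutil), so the final letter is not what conditions the rule; the number of vowels is.
"mugussul" has 3 vowels. The stems with 3 vowels (dunlutil → duunnlutil, kufhonal → kuunfhonal, fetavlel → feuntavlel) insert -un- after the first vowel.
The other pattern: stems with 2 vowels add -im.
So mugussul → muungussul.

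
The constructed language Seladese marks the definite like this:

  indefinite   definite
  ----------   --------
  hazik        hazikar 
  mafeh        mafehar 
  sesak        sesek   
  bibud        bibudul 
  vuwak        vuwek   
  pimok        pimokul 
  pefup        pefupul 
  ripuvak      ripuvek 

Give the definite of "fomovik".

ripuvak and hazik both end in -k yet inflect differently (ripuvek, hazikar), so the final letter is not what conditions the rule; the last vowel is.
"fomovik" has last vowel 'i'. The one such stem in the data (hazik → hazikar) adds -ar, so the same rule applies.
The other patterns: stems whose last vowel is 'a' change the last vowel to 'e'; stems whose last vowel is 'o' or 'u' add -ul.
So fomovik → fomovikar.

fomovikar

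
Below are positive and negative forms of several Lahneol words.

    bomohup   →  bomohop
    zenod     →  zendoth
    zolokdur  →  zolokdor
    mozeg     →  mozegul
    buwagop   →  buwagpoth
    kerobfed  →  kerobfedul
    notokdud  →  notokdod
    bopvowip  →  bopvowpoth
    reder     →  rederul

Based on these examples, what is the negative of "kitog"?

zolokdur and reder both end in -r yet inflect differently (zolokdor, rederul), so the final letter is not what conditions the rule; the last vowel is.
"kitog" has last vowel 'o'. The stems whose last vowel is 'o' (zenod → zendoth, buwagop → buwagpoth) delete the last vowel and add -oth.
So kitog → kitgoth.

kitgoth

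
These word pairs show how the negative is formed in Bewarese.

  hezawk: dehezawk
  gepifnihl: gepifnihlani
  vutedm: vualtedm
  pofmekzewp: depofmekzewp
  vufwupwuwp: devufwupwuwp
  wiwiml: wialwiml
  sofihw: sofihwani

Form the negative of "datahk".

gepifnihl and wiwiml both end in -l yet inflect differently (gepifnihlani, wialwiml), so the final letter is not what conditions the rule; the second-to-last letter is.
"datahk" has second-to-last letter 'h'. The stems whose second-to-last letter is 'h' (gepifnihl → gepifnihlani, sofihw → sofihwani) add -ani.
The other patterns: stems whose second-to-last letter is 'w' add the prefix de-; stems whose second-to-last letter is 'd' or 'm' insert -al- after the first vowel.
So datahk → datahkani.

datahkani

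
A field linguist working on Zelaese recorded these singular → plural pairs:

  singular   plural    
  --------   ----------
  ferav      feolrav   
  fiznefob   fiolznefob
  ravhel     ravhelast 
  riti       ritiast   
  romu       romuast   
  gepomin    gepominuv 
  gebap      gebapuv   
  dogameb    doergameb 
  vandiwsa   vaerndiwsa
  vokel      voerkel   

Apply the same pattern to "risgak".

risgakast

"risgak" begins with r-. The stems beginning with r- (ravhel → ravhelast, riti → ritiast, romu → romuast) add -ast.
The other patterns: stems beginning with f- insert -ol- after the first vowel; stems beginning with g- add -uv; stems beginning with d- or v- insert -er- after the first vowel.
So risgak → risgakast.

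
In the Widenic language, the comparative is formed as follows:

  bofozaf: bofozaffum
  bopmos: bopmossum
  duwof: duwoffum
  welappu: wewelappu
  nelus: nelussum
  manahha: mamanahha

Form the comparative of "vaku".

vavaku

bofozaf and manahha both have last vowel 'a' yet inflect differently (bofozaffum, mamanahha), so the last vowel is not what conditions the rule; whether the stem ends in a vowel or a consonant is.
"vaku" ends in a vowel. The stems ending in a vowel (manahha → mamanahha, welappu → wewelappu) repeat the first consonant+vowel as a prefix.
So vaku → vavaku.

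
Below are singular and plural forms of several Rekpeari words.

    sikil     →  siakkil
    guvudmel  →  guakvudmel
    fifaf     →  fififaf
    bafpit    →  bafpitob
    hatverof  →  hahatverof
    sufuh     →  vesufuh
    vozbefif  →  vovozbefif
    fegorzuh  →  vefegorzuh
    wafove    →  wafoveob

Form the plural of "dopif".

vozbefif and sikil both have last vowel 'i' yet inflect differently (vovozbefif, siakkil), so the last vowel is not what conditions the rule; the final letter is.
"dopif" ends in -f. The stems ending in -f (fifaf → fififaf, vozbefif → vovozbefif, hatverof → hahatverof) repeat the first consonant+vowel as a prefix.
The other patterns: stems ending in -l insert -ak- after the first vowel; stems ending in -h add the prefix ve-; stems ending in -e or -t add -ob.
So dopif → dodopif.

dodopif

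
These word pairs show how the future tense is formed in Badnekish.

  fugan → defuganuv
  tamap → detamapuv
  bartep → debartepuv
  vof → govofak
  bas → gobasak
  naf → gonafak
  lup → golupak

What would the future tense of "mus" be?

tamap and lup both end in -p yet inflect differently (detamapuv, golupak), so the final letter is not what conditions the rule; the number of vowels is.
"mus" has 1 vowel. The stems with 1 vowel (vof → govofak, bas → gobasak, naf → gonafak) add go- … -ak around the stem.
The other pattern: stems with 2 vowels add de- … -uv around the stem.
So mus → gomusak.

gomusak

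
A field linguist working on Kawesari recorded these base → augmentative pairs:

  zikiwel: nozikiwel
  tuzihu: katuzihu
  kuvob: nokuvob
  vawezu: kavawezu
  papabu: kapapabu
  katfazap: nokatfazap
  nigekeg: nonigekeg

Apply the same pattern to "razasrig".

tuzihu and katfazap both have 3 vowels yet inflect differently (katuzihu, nokatfazap), so the number of vowels is not what conditions the rule; whether the stem ends in a vowel or a consonant is.
"razasrig" ends in a consonant. The stems ending in a consonant (katfazap → nokatfazap, nigekeg → nonigekeg, kuvob → nokuvob) add the prefix no-.
The other pattern: stems ending in a vowel add the prefix ka-.
So razasrig → norazasrig.

norazasrig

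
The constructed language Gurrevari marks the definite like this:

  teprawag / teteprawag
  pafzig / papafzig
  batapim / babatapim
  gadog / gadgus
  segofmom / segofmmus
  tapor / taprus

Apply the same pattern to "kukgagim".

teprawag and gadog both end in -g yet inflect differently (teteprawag, gadgus), so the final letter is not what conditions the rule; the last vowel is.
"kukgagim" has last vowel 'i'. The stems whose last vowel is 'i' (pafzig → papafzig, batapim → babatapim) repeat the first consonant+vowel as a prefix.
The other pattern: stems whose last vowel is 'o' delete the last vowel and add -us.
So kukgagim → kukukgagim.

kukukgagim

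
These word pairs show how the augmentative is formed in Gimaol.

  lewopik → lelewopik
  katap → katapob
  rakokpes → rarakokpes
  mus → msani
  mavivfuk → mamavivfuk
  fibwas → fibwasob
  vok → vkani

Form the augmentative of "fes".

fsani

mus and fibwas both end in -s yet inflect differently (msani, fibwasob), so the final letter is not what conditions the rule; the number of vowels is.
"fes" has 1 vowel. The stems with 1 vowel (vok → vkani, mus → msani) delete the last vowel and add -ani.
The other patterns: stems with 2 vowels add -ob; stems with 3 vowels repeat the first consonant+vowel as a prefix.
So fes → fsani.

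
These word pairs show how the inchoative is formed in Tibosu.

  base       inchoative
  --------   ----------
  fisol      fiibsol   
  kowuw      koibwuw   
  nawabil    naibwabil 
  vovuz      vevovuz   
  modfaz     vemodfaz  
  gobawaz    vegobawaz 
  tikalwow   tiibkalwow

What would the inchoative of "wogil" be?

vovuz and kowuw both have last vowel 'u' yet inflect differently (vevovuz, koibwuw), so the last vowel is not what conditions the rule; the final letter is.
"wogil" ends in -l. The stems ending in -l (fisol → fiibsol, nawabil → naibwabil) insert -ib- after the first vowel.
The other pattern: stems ending in -z add the prefix ve-.
So wogil → woibgil.

woibgil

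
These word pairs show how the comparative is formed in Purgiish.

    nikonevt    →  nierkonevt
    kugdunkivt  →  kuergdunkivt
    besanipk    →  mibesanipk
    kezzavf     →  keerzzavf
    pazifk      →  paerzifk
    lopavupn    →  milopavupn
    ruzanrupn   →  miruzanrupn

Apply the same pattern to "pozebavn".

pazifk and besanipk both end in -k yet inflect differently (paerzifk, mibesanipk), so the final letter is not what conditions the rule; the second-to-last letter is.
"pozebavn" has second-to-last letter 'v'. The stems whose second-to-last letter is 'v' (kugdunkivt → kuergdunkivt, kezzavf → keerzzavf, nikonevt → nierkonevt) insert -er- after the first vowel.
So pozebavn → poerzebavn.

poerzebavn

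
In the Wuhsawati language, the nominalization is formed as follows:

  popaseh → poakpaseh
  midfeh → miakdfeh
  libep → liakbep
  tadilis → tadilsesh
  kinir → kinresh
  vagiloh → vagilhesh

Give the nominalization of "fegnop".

fegnpesh

popaseh and vagiloh both end in -h yet inflect differently (poakpaseh, vagilhesh), so the final letter is not what conditions the rule; the last vowel is.
"fegnop" has last vowel 'o'. The one such stem in the data (vagiloh → vagilhesh) deletes the last vowel and adds -esh (as do tadilis, kinir), so the same rule applies.
So fegnop → fegnpesh.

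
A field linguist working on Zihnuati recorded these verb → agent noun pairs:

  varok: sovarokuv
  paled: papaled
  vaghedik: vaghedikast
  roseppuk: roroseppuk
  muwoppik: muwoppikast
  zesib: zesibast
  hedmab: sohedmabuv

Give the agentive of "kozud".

kokozud

zesib and hedmab both end in -b yet inflect differently (zesibast, sohedmabuv), so the final letter is not what conditions the rule; the last vowel is.
"kozud" has last vowel 'u'. The one such stem in the data (roseppuk → roroseppuk) repeats the first consonant+vowel as a prefix (as does paled), so the same rule applies.
So kozud → kokozud.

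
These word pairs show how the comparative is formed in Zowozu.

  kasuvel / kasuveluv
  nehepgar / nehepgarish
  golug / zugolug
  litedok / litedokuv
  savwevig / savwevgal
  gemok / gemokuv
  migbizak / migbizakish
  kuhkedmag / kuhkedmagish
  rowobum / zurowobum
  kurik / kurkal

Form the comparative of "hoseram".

"hoseram" has last vowel 'a'. The stems whose last vowel is 'a' (kuhkedmag → kuhkedmagish, nehepgar → nehepgarish, migbizak → migbizakish) add -ish.
So hoseram → hoseramish.

hoseramish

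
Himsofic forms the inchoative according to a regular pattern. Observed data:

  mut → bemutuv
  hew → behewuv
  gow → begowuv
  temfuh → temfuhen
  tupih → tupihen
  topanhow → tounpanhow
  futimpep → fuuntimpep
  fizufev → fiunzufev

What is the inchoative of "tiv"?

hew and topanhow both end in -w yet inflect differently (behewuv, tounpanhow), so the final letter is not what conditions the rule; the number of vowels is.
"tiv" has 1 vowel. The stems with 1 vowel (mut → bemutuv, hew → behewuv, gow → begowuv) add be- … -uv around the stem.
The other patterns: stems with 2 vowels add -en; stems with 3 vowels insert -un- after the first vowel.
So tiv → betivuv.

betivuv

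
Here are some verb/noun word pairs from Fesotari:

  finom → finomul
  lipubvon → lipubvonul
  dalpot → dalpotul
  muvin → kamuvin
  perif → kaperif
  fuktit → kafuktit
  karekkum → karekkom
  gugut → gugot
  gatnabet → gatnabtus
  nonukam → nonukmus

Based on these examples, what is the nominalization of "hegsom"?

lipubvon and muvin both end in -n yet inflect differently (lipubvonul, kamuvin), so the final letter is not what conditions the rule; the last vowel is.
"hegsom" has last vowel 'o'. The stems whose last vowel is 'o' (finom → finomul, lipubvon → lipubvonul, dalpot → dalpotul) add -ul.
The other patterns: stems whose last vowel is 'i' add the prefix ka-; stems whose last vowel is 'u' change the last vowel to 'o'; stems whose last vowel is 'a' or 'e' delete the last vowel and add -us.
So hegsom → hegsomul.

hegsomul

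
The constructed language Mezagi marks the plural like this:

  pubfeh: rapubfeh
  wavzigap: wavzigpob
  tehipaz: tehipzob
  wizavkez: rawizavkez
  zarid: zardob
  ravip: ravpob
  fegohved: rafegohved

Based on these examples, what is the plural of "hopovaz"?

"hopovaz" has last vowel 'a'. The stems whose last vowel is 'a' (tehipaz → tehipzob, wavzigap → wavzigpob) delete the last vowel and add -ob.
The other pattern: stems whose last vowel is 'e' add the prefix ra-.
So hopovaz → hopovzob.

hopovzob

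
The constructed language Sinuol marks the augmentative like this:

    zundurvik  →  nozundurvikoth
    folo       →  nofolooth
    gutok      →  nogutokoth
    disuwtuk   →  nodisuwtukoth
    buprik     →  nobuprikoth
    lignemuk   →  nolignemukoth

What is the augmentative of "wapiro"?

nowapirooth

Every pair shown (zundurvik → nozundurvikoth, folo → nofolooth, gutok → nogutokoth, …) follows the same rule: add no- … -oth around the stem.
So wapiro → nowapirooth.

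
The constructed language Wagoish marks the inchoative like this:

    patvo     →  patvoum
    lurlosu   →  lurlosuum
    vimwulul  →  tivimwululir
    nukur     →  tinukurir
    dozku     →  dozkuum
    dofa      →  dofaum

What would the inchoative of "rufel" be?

tirufelir

"rufel" ends in a consonant. The stems ending in a consonant (vimwulul → tivimwululir, nukur → tinukurir) add ti- … -ir around the stem.
The other pattern: stems ending in a vowel add -um.
So rufel → tirufelir.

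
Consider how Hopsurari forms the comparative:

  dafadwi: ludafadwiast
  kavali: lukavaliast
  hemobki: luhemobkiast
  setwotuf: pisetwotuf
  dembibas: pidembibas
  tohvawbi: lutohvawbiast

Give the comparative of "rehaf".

pirehaf

"rehaf" ends in -f. The one such stem in the data (setwotuf → pisetwotuf) adds the prefix pi-, so the same rule applies.
So rehaf → pirehaf.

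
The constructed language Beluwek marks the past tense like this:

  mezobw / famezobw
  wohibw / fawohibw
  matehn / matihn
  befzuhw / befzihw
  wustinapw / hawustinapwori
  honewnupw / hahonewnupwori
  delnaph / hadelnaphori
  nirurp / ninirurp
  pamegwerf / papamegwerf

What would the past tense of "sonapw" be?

"sonapw" has second-to-last letter 'p'. The stems whose second-to-last letter is 'p' (wustinapw → hawustinapwori, honewnupw → hahonewnupwori, delnaph → hadelnaphori) add ha- … -ori around the stem.
So sonapw → hasonapwori.

hasonapwori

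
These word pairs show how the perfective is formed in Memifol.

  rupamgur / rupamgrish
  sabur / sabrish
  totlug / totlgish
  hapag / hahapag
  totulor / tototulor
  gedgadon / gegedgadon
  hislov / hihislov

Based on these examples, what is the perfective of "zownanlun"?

zownanlnish

rupamgur and totulor both end in -r yet inflect differently (rupamgrish, tototulor), so the final letter is not what conditions the rule; the last vowel is.
"zownanlun" has last vowel 'u'. The stems whose last vowel is 'u' (rupamgur → rupamgrish, sabur → sabrish, totlug → totlgish) delete the last vowel and add -ish.
So zownanlun → zownanlnish.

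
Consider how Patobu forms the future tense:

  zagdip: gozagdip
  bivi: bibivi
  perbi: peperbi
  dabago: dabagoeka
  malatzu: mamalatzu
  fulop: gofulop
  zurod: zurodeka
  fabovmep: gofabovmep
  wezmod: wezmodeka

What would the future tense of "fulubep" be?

gofulubep

zagdip and bivi both have last vowel 'i' yet inflect differently (gozagdip, bibivi), so the last vowel is not what conditions the rule; the final letter is.
"fulubep" ends in -p. The stems ending in -p (zagdip → gozagdip, fabovmep → gofabovmep, fulop → gofulop) add the prefix go-.
The other patterns: stems ending in -i or -u repeat the first consonant+vowel as a prefix; stems ending in -d or -o add -eka.
So fulubep → gofulubep.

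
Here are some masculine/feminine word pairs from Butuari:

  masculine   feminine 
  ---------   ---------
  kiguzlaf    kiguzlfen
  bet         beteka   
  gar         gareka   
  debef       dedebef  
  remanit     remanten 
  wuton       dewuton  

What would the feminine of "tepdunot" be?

tepdunten

bet and remanit both end in -t yet inflect differently (beteka, remanten), so the final letter is not what conditions the rule; the number of vowels is.
"tepdunot" has 3 vowels. The stems with 3 vowels (remanit → remanten, kiguzlaf → kiguzlfen) delete the last vowel and add -en.
The other patterns: stems with 1 vowel add -eka; stems with 2 vowels add the prefix de-.
So tepdunot → tepdunten.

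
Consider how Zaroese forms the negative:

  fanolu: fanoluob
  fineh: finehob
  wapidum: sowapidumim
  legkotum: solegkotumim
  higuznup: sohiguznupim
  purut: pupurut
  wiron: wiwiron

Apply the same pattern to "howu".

"howu" ends in -u. The one such stem in the data (fanolu → fanoluob) adds -ob, so the same rule applies.
The other patterns: stems ending in -m or -p add so- … -im around the stem; stems ending in -n or -t repeat the first consonant+vowel as a prefix.
So howu → howuob.

howuob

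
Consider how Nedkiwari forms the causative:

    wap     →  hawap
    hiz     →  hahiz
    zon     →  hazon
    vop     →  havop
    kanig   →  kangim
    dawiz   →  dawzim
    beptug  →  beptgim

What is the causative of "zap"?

hazap

hiz and dawiz both end in -z yet inflect differently (hahiz, dawzim), so the final letter is not what conditions the rule; the number of vowels is.
"zap" has 1 vowel. The stems with 1 vowel (wap → hawap, hiz → hahiz, zon → hazon) add the prefix ha-.
The other pattern: stems with 2 vowels delete the last vowel and add -im.
So zap → hazap.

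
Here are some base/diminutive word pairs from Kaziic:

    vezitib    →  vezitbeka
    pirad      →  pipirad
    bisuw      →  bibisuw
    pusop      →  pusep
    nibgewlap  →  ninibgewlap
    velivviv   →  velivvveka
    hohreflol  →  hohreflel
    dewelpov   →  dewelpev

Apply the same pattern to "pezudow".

velivviv and dewelpov both end in -v yet inflect differently (velivvveka, dewelpev), so the final letter is not what conditions the rule; the last vowel is.
"pezudow" has last vowel 'o'. The stems whose last vowel is 'o' (hohreflol → hohreflel, pusop → pusep, dewelpov → dewelpev) change the last vowel to 'e'.
The other patterns: stems whose last vowel is 'i' delete the last vowel and add -eka; stems whose last vowel is 'a' or 'u' repeat the first consonant+vowel as a prefix.
So pezudow → pezudew.

pezudew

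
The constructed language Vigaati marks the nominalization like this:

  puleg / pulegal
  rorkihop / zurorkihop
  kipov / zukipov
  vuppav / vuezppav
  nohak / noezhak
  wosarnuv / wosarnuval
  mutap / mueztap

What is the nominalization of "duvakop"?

zuduvakop

"duvakop" has last vowel 'o'. The stems whose last vowel is 'o' (rorkihop → zurorkihop, kipov → zukipov) add the prefix zu-.
The other patterns: stems whose last vowel is 'a' insert -ez- after the first vowel; stems whose last vowel is 'e' or 'u' add -al.
So duvakop → zuduvakop.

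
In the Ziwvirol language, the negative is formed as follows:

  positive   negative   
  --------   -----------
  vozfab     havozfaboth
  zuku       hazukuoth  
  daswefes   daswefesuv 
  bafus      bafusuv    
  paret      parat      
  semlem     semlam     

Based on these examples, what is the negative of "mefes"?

mefesuv

zuku and bafus both have last vowel 'u' yet inflect differently (hazukuoth, bafusuv), so the last vowel is not what conditions the rule; the final letter is.
"mefes" ends in -s. The stems ending in -s (daswefes → daswefesuv, bafus → bafusuv) add -uv.
The other patterns: stems ending in -b or -u add ha- … -oth around the stem; stems ending in -m or -t change the last vowel to 'a'.
So mefes → mefesuv.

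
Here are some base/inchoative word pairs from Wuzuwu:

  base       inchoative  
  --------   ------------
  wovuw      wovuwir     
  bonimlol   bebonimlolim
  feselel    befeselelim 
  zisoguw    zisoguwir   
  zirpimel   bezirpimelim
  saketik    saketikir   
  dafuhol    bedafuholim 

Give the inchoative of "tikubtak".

tikubtakir

zirpimel and zisoguw both begin with z- yet inflect differently (bezirpimelim, zisoguwir), so the first letter is not what conditions the rule; the final letter is.
"tikubtak" ends in -k. The one such stem in the data (saketik → saketikir) adds -ir, so the same rule applies.
The other pattern: stems ending in -l add be- … -im around the stem.
So tikubtak → tikubtakir.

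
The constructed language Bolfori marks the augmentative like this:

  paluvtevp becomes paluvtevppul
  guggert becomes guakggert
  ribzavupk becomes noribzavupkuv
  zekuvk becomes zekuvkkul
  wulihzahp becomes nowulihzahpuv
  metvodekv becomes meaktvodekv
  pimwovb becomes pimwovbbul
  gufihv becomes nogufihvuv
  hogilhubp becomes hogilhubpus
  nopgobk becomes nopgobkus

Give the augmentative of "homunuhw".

nohomunuhwuv

gufihv and metvodekv both end in -v yet inflect differently (nogufihvuv, meaktvodekv), so the final letter is not what conditions the rule; the second-to-last letter is.
"homunuhw" has second-to-last letter 'h'. The stems whose second-to-last letter is 'h' (wulihzahp → nowulihzahpuv, gufihv → nogufihvuv) add no- … -uv around the stem.
The other patterns: stems whose second-to-last letter is 'k' or 'r' insert -ak- after the first vowel; stems whose second-to-last letter is 'v' double the final consonant and add -ul; stems whose second-to-last letter is 'b' add -us.
So homunuhw → nohomunuhwuv.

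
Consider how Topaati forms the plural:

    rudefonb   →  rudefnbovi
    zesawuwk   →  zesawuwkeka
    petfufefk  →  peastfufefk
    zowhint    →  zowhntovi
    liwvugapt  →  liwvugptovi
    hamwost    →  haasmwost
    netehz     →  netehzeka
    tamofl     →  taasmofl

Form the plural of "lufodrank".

zesawuwk and petfufefk both end in -k yet inflect differently (zesawuwkeka, peastfufefk), so the final letter is not what conditions the rule; the second-to-last letter is.
"lufodrank" has second-to-last letter 'n'. The stems whose second-to-last letter is 'n' (zowhint → zowhntovi, rudefonb → rudefnbovi) delete the last vowel and add -ovi.
So lufodrank → lufodrnkovi.

lufodrnkovi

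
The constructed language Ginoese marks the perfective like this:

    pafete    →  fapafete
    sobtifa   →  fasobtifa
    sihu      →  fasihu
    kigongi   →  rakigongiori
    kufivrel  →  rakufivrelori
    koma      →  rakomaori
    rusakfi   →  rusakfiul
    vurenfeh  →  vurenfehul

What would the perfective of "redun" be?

redunul

sobtifa and koma both end in -a yet inflect differently (fasobtifa, rakomaori), so the final letter is not what conditions the rule; the first letter is.
"redun" begins with r-. The one such stem in the data (rusakfi → rusakfiul) adds -ul, so the same rule applies.
So redun → redunul.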